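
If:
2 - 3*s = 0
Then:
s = 2/3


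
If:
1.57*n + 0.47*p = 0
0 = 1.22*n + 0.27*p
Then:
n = 0.00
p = 0.00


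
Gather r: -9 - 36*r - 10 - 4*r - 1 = -40*r - 20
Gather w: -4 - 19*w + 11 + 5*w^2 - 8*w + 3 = 5*w^2 - 27*w + 10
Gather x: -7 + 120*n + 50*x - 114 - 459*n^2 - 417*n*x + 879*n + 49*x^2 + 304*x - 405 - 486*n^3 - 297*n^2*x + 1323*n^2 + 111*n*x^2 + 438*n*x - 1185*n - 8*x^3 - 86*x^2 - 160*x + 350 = -486*n^3 + 864*n^2 - 186*n - 8*x^3 + x^2*(111*n - 37) + x*(-297*n^2 + 21*n + 194) - 176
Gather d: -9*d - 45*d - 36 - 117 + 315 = 162 - 54*d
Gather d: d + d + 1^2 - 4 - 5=2*d - 8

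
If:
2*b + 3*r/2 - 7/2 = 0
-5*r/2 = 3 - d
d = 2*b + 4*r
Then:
No Solution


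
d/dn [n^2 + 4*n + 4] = 2*n + 4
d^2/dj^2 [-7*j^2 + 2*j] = -14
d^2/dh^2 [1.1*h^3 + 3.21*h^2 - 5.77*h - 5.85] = 6.6*h + 6.42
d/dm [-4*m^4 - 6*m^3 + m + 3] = -16*m^3 - 18*m^2 + 1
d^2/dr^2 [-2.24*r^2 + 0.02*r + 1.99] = -4.48000000000000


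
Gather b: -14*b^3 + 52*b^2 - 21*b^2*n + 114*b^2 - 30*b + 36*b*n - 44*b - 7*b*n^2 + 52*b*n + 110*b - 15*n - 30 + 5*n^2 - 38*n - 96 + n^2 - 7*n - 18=-14*b^3 + b^2*(166 - 21*n) + b*(-7*n^2 + 88*n + 36) + 6*n^2 - 60*n - 144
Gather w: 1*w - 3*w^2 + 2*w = -3*w^2 + 3*w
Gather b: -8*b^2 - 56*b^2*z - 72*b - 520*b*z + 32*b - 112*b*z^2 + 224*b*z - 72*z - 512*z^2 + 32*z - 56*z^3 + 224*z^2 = b^2*(-56*z - 8) + b*(-112*z^2 - 296*z - 40) - 56*z^3 - 288*z^2 - 40*z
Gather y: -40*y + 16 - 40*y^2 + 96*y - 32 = -40*y^2 + 56*y - 16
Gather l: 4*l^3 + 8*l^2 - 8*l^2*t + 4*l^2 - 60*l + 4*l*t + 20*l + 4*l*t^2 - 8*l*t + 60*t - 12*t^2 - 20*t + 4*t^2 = 4*l^3 + l^2*(12 - 8*t) + l*(4*t^2 - 4*t - 40) - 8*t^2 + 40*t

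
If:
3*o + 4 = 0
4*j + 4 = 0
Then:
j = -1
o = -4/3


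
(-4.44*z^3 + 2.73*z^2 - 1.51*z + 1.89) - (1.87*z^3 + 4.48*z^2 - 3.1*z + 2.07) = -6.31*z^3 - 1.75*z^2 + 1.59*z - 0.18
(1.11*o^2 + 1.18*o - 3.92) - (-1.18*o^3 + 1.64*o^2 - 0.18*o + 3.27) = 1.18*o^3 - 0.53*o^2 + 1.36*o - 7.19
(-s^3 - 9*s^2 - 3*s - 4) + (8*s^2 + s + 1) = -s^3 - s^2 - 2*s - 3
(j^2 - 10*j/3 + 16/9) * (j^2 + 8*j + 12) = j^4 + 14*j^3/3 - 116*j^2/9 - 232*j/9 + 64/3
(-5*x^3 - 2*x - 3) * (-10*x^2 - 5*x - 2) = 50*x^5 + 25*x^4 + 30*x^3 + 40*x^2 + 19*x + 6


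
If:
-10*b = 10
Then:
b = -1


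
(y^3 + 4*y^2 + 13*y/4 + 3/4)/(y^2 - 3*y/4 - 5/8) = 2*(2*y^2 + 7*y + 3)/(4*y - 5)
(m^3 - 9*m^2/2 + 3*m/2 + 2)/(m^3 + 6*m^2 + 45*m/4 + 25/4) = 2*(2*m^3 - 9*m^2 + 3*m + 4)/(4*m^3 + 24*m^2 + 45*m + 25)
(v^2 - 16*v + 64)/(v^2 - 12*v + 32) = (v - 8)/(v - 4)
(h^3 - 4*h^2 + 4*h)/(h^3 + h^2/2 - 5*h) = 2*(h - 2)/(2*h + 5)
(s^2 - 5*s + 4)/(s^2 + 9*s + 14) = (s^2 - 5*s + 4)/(s^2 + 9*s + 14)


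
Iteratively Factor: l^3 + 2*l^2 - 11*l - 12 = (l + 1)*(l^2 + l - 12) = (l + 1)*(l + 4)*(l - 3)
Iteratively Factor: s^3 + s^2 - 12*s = (s - 3)*(s^2 + 4*s) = s*(s - 3)*(s + 4)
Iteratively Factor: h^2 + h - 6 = (h + 3)*(h - 2)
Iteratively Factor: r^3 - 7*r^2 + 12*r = (r - 4)*(r^2 - 3*r) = (r - 4)*(r - 3)*(r)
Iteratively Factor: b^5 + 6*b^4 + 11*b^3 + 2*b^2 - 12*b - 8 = (b - 1)*(b^4 + 7*b^3 + 18*b^2 + 20*b + 8) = (b - 1)*(b + 2)*(b^3 + 5*b^2 + 8*b + 4) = (b - 1)*(b + 1)*(b + 2)*(b^2 + 4*b + 4) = (b - 1)*(b + 1)*(b + 2)^2*(b + 2)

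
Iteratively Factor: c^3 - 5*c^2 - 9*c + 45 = (c + 3)*(c^2 - 8*c + 15) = (c - 5)*(c + 3)*(c - 3)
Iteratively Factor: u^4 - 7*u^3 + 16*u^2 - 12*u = (u - 3)*(u^3 - 4*u^2 + 4*u) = u*(u - 3)*(u^2 - 4*u + 4) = u*(u - 3)*(u - 2)*(u - 2)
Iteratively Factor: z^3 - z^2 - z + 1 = (z - 1)*(z^2 - 1) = (z - 1)^2*(z + 1)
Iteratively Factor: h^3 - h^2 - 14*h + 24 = (h - 3)*(h^2 + 2*h - 8) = (h - 3)*(h + 4)*(h - 2)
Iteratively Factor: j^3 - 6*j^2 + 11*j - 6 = (j - 3)*(j^2 - 3*j + 2) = (j - 3)*(j - 2)*(j - 1)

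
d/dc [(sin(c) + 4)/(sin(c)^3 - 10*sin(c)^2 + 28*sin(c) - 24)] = 2*(-3*sin(c) + cos(c)^2 + 33)*cos(c)/((sin(c) - 6)^2*(sin(c) - 2)^3)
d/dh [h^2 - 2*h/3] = 2*h - 2/3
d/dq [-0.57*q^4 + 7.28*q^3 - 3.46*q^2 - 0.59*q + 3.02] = -2.28*q^3 + 21.84*q^2 - 6.92*q - 0.59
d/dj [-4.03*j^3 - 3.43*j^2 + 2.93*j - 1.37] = -12.09*j^2 - 6.86*j + 2.93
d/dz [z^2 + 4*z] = 2*z + 4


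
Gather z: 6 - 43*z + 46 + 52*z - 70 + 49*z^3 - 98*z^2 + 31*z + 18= 49*z^3 - 98*z^2 + 40*z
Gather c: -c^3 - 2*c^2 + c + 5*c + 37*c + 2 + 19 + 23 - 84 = -c^3 - 2*c^2 + 43*c - 40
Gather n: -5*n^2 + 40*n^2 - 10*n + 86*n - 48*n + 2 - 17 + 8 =35*n^2 + 28*n - 7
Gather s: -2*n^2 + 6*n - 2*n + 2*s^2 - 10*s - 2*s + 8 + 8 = -2*n^2 + 4*n + 2*s^2 - 12*s + 16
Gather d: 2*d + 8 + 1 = 2*d + 9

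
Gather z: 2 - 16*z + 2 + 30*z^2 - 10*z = 30*z^2 - 26*z + 4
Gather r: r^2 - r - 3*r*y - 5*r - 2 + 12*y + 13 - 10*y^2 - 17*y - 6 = r^2 + r*(-3*y - 6) - 10*y^2 - 5*y + 5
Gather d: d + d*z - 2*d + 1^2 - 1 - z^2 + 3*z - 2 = d*(z - 1) - z^2 + 3*z - 2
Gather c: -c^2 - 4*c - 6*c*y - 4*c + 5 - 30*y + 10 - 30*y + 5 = -c^2 + c*(-6*y - 8) - 60*y + 20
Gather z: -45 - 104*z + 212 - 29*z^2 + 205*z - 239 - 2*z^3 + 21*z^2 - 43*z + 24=-2*z^3 - 8*z^2 + 58*z - 48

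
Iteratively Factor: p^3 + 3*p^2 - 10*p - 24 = (p - 3)*(p^2 + 6*p + 8) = (p - 3)*(p + 2)*(p + 4)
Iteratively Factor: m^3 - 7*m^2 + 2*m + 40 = (m + 2)*(m^2 - 9*m + 20) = (m - 4)*(m + 2)*(m - 5)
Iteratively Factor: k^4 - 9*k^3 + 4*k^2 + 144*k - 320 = (k - 4)*(k^3 - 5*k^2 - 16*k + 80) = (k - 5)*(k - 4)*(k^2 - 16) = (k - 5)*(k - 4)*(k + 4)*(k - 4)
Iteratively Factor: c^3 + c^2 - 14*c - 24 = (c + 3)*(c^2 - 2*c - 8) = (c - 4)*(c + 3)*(c + 2)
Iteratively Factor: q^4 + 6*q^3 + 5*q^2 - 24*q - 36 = (q - 2)*(q^3 + 8*q^2 + 21*q + 18) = (q - 2)*(q + 3)*(q^2 + 5*q + 6) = (q - 2)*(q + 3)^2*(q + 2)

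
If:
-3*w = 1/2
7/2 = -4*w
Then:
No Solution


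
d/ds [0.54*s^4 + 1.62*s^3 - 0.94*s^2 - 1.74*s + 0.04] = 2.16*s^3 + 4.86*s^2 - 1.88*s - 1.74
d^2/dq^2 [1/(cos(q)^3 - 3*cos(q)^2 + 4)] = 3*(-12*sin(q)^4 + 24*sin(q)^2 - 3*cos(q) - cos(3*q) - 4)/(4*(cos(q) - 2)^4*(cos(q) + 1)^3)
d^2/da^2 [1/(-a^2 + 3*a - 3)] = 2*(a^2 - 3*a - (2*a - 3)^2 + 3)/(a^2 - 3*a + 3)^3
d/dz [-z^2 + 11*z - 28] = 11 - 2*z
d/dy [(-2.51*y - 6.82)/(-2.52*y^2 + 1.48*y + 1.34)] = (-6.3252*y^2 - 34.3728*y + 6.7302)/(6.3504*y^4 - 7.4592*y^3 - 4.5632*y^2 + 3.9664*y + 1.7956)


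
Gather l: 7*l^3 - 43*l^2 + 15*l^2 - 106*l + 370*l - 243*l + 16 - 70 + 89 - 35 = 7*l^3 - 28*l^2 + 21*l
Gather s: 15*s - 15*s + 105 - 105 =0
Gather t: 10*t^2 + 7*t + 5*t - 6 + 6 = 10*t^2 + 12*t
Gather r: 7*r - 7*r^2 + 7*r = -7*r^2 + 14*r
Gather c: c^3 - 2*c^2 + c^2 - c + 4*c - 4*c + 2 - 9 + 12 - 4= c^3 - c^2 - c + 1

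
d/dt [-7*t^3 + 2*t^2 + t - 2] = -21*t^2 + 4*t + 1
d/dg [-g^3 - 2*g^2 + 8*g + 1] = -3*g^2 - 4*g + 8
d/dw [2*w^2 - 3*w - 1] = 4*w - 3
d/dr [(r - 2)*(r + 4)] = 2*r + 2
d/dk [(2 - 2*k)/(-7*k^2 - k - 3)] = 2*(7*k^2 + k - (k - 1)*(14*k + 1) + 3)/(7*k^2 + k + 3)^2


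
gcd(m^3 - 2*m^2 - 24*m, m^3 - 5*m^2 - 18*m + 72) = m^2 - 2*m - 24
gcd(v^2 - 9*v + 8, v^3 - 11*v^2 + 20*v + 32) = v - 8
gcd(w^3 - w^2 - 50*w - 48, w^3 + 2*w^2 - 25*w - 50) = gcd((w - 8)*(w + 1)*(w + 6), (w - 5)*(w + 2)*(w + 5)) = 1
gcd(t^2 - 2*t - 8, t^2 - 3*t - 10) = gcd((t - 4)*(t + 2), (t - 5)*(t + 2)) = t + 2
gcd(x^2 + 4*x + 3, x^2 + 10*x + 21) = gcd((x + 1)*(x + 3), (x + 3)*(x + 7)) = x + 3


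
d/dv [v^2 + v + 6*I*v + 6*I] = 2*v + 1 + 6*I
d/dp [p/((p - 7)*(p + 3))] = (-p^2 - 21)/(p^4 - 8*p^3 - 26*p^2 + 168*p + 441)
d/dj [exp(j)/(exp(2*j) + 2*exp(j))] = -exp(j)/(exp(j) + 2)^2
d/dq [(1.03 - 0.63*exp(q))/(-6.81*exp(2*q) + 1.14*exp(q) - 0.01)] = (-4.2903*exp(2*q) + 14.0286*exp(q) - 1.1679)*exp(q)/(46.3761*exp(4*q) - 15.5268*exp(3*q) + 1.4358*exp(2*q) - 0.0228*exp(q) + 0.0001)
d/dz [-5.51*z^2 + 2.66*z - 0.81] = 2.66 - 11.02*z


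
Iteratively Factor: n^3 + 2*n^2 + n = (n + 1)*(n^2 + n) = n*(n + 1)*(n + 1)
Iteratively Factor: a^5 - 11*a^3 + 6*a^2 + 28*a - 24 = (a + 2)*(a^4 - 2*a^3 - 7*a^2 + 20*a - 12) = (a - 2)*(a + 2)*(a^3 - 7*a + 6) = (a - 2)*(a - 1)*(a + 2)*(a^2 + a - 6) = (a - 2)*(a - 1)*(a + 2)*(a + 3)*(a - 2)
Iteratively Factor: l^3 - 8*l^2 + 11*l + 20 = (l - 4)*(l^2 - 4*l - 5) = (l - 5)*(l - 4)*(l + 1)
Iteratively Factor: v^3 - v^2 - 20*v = (v + 4)*(v^2 - 5*v) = v*(v + 4)*(v - 5)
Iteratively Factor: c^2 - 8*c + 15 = (c - 3)*(c - 5)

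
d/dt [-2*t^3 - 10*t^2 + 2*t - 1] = -6*t^2 - 20*t + 2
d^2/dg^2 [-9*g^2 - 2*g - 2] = -18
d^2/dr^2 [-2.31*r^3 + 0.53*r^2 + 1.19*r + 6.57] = 1.06 - 13.86*r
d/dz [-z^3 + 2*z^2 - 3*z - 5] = -3*z^2 + 4*z - 3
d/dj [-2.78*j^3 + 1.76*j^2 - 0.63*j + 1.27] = -8.34*j^2 + 3.52*j - 0.63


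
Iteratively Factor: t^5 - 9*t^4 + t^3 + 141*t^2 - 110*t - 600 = (t - 4)*(t^4 - 5*t^3 - 19*t^2 + 65*t + 150) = (t - 5)*(t - 4)*(t^3 - 19*t - 30) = (t - 5)*(t - 4)*(t + 2)*(t^2 - 2*t - 15) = (t - 5)*(t - 4)*(t + 2)*(t + 3)*(t - 5)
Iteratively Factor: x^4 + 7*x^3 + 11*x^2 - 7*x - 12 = (x + 1)*(x^3 + 6*x^2 + 5*x - 12) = (x - 1)*(x + 1)*(x^2 + 7*x + 12) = (x - 1)*(x + 1)*(x + 4)*(x + 3)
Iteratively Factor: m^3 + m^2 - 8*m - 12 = (m - 3)*(m^2 + 4*m + 4) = (m - 3)*(m + 2)*(m + 2)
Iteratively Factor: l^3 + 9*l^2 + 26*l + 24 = (l + 2)*(l^2 + 7*l + 12) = (l + 2)*(l + 3)*(l + 4)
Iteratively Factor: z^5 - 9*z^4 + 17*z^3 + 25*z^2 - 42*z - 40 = (z - 5)*(z^4 - 4*z^3 - 3*z^2 + 10*z + 8) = (z - 5)*(z - 4)*(z^3 - 3*z - 2) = (z - 5)*(z - 4)*(z + 1)*(z^2 - z - 2) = (z - 5)*(z - 4)*(z - 2)*(z + 1)*(z + 1)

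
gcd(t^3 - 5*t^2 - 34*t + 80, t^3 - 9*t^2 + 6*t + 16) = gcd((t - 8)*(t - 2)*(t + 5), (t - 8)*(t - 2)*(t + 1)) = t^2 - 10*t + 16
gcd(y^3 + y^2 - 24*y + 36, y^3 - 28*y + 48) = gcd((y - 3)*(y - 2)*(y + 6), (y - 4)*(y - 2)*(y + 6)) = y^2 + 4*y - 12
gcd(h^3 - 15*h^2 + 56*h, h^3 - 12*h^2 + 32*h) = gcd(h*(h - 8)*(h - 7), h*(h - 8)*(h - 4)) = h^2 - 8*h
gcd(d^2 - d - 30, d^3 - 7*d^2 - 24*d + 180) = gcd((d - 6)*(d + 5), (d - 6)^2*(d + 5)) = d^2 - d - 30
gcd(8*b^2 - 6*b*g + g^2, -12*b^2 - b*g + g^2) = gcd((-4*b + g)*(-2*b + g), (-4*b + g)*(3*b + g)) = 4*b - g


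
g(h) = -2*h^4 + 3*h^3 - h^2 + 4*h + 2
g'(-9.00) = 6583.00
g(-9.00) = -15424.00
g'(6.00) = -1412.00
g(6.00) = -1954.00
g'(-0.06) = 4.15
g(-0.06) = 1.76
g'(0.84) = 3.93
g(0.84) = 5.44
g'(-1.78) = 81.19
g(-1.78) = -45.29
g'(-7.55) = 3975.07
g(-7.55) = -7874.88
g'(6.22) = -1585.38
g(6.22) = -2283.47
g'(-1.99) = 106.67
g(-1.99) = -64.93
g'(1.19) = 0.88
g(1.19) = 6.39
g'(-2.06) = 116.25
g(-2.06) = -72.73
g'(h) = -8*h^3 + 9*h^2 - 2*h + 4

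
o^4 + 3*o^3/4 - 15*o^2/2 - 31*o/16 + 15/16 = (o - 5/2)*(o - 1/4)*(o + 1/2)*(o + 3)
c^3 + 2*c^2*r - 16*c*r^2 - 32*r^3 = (c - 4*r)*(c + 2*r)*(c + 4*r)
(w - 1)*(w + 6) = w^2 + 5*w - 6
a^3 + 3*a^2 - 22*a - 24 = (a - 4)*(a + 1)*(a + 6)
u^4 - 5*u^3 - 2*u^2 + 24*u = u*(u - 4)*(u - 3)*(u + 2)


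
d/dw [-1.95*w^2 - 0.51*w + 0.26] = -3.9*w - 0.51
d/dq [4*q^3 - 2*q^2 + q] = 12*q^2 - 4*q + 1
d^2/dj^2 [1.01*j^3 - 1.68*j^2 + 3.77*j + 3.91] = 6.06*j - 3.36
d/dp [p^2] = 2*p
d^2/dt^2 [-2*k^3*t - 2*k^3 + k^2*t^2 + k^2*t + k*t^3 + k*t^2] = 2*k*(k + 3*t + 1)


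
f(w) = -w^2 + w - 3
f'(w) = 1 - 2*w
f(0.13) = -2.89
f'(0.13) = 0.74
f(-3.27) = -16.96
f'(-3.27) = 7.54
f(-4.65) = -29.27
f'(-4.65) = 10.30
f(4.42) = -18.12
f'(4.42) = -7.84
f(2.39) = -6.32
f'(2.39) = -3.78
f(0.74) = -2.81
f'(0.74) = -0.48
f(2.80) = -8.04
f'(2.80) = -4.60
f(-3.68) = -20.22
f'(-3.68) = 8.36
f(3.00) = -9.00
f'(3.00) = -5.00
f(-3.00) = -15.00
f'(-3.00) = 7.00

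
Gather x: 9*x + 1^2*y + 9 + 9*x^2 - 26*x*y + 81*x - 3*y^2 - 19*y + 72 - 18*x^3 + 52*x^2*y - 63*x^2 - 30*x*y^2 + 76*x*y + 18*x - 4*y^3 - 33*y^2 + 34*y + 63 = -18*x^3 + x^2*(52*y - 54) + x*(-30*y^2 + 50*y + 108) - 4*y^3 - 36*y^2 + 16*y + 144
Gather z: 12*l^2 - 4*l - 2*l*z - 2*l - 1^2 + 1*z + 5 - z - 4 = 12*l^2 - 2*l*z - 6*l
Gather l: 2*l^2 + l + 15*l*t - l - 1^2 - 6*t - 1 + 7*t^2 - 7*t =2*l^2 + 15*l*t + 7*t^2 - 13*t - 2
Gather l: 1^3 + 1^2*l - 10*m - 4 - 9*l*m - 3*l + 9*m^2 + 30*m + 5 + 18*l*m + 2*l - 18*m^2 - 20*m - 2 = 9*l*m - 9*m^2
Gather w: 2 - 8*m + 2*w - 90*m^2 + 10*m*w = -90*m^2 - 8*m + w*(10*m + 2) + 2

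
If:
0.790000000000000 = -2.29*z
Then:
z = -0.34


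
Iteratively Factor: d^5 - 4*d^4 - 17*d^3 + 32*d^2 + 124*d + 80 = (d + 2)*(d^4 - 6*d^3 - 5*d^2 + 42*d + 40) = (d - 4)*(d + 2)*(d^3 - 2*d^2 - 13*d - 10) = (d - 4)*(d + 2)^2*(d^2 - 4*d - 5) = (d - 4)*(d + 1)*(d + 2)^2*(d - 5)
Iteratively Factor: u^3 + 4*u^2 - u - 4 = (u + 4)*(u^2 - 1) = (u + 1)*(u + 4)*(u - 1)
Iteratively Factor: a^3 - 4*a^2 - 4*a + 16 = (a + 2)*(a^2 - 6*a + 8) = (a - 4)*(a + 2)*(a - 2)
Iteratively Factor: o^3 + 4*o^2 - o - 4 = (o - 1)*(o^2 + 5*o + 4) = (o - 1)*(o + 1)*(o + 4)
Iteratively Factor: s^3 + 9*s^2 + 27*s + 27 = (s + 3)*(s^2 + 6*s + 9) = (s + 3)^2*(s + 3)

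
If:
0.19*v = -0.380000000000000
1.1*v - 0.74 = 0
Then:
No Solution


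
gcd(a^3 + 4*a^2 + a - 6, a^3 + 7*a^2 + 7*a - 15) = a^2 + 2*a - 3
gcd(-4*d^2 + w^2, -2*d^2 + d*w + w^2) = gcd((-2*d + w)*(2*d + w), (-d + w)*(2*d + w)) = 2*d + w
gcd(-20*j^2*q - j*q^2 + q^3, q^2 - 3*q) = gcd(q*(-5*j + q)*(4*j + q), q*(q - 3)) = q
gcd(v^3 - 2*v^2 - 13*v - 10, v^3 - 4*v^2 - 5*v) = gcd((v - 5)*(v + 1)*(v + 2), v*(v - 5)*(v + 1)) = v^2 - 4*v - 5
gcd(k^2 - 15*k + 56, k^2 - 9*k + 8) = k - 8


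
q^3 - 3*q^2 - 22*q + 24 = (q - 6)*(q - 1)*(q + 4)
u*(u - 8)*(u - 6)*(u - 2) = u^4 - 16*u^3 + 76*u^2 - 96*u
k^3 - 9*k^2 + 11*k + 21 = (k - 7)*(k - 3)*(k + 1)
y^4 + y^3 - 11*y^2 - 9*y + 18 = (y - 3)*(y - 1)*(y + 2)*(y + 3)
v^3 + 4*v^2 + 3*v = v*(v + 1)*(v + 3)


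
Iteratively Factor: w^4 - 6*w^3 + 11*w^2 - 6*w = (w - 1)*(w^3 - 5*w^2 + 6*w) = w*(w - 1)*(w^2 - 5*w + 6) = w*(w - 3)*(w - 1)*(w - 2)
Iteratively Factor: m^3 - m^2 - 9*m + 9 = (m - 3)*(m^2 + 2*m - 3) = (m - 3)*(m - 1)*(m + 3)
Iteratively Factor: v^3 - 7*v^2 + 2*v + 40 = (v - 4)*(v^2 - 3*v - 10) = (v - 4)*(v + 2)*(v - 5)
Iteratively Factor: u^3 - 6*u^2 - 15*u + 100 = (u - 5)*(u^2 - u - 20) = (u - 5)*(u + 4)*(u - 5)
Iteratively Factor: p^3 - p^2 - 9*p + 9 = (p + 3)*(p^2 - 4*p + 3) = (p - 1)*(p + 3)*(p - 3)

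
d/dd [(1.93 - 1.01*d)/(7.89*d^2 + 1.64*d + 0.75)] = (7.9689*d^2 - 30.4554*d - 3.9227)/(62.2521*d^4 + 25.8792*d^3 + 14.5246*d^2 + 2.46*d + 0.5625)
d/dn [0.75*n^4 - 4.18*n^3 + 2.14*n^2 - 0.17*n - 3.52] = 3.0*n^3 - 12.54*n^2 + 4.28*n - 0.17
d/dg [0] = 0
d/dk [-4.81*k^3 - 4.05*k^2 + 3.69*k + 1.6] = -14.43*k^2 - 8.1*k + 3.69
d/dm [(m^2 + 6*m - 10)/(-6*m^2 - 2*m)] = (17*m^2 - 60*m - 10)/(2*m^2*(9*m^2 + 6*m + 1))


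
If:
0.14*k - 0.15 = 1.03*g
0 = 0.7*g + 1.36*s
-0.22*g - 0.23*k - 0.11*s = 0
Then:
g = -0.13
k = 0.09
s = 0.07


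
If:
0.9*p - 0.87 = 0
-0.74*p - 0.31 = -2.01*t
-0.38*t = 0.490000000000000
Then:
No Solution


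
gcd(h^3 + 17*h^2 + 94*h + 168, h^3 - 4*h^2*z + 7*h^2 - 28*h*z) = h + 7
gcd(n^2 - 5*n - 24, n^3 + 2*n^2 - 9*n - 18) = n + 3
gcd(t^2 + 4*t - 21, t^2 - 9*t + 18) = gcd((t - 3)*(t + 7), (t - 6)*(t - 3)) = t - 3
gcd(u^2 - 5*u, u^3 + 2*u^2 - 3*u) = u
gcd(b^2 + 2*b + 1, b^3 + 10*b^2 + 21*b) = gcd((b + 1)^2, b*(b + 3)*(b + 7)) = 1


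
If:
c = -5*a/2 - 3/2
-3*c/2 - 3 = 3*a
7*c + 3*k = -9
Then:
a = 1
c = -4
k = 19/3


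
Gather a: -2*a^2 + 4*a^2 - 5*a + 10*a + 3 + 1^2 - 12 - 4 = 2*a^2 + 5*a - 12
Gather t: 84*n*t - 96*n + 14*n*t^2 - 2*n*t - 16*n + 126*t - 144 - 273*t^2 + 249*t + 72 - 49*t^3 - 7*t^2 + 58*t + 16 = -112*n - 49*t^3 + t^2*(14*n - 280) + t*(82*n + 433) - 56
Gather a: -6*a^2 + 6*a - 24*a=-6*a^2 - 18*a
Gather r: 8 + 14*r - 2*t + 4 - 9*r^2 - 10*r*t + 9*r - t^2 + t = -9*r^2 + r*(23 - 10*t) - t^2 - t + 12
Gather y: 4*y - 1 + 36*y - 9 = 40*y - 10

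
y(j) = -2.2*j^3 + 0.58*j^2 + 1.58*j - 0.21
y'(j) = -6.6*j^2 + 1.16*j + 1.58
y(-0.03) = -0.26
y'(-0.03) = 1.54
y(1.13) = -0.86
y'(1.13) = -5.54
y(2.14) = -15.73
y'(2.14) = -26.16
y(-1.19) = 2.44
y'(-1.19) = -9.15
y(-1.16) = 2.17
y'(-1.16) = -8.65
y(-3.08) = 64.71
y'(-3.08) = -64.60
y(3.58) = -88.06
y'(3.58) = -78.86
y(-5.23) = 322.11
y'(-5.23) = -185.02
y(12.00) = -3699.33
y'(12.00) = -934.90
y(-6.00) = 486.39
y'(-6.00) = -242.98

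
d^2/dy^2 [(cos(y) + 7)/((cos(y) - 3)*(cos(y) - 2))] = (-33*(1 - cos(y)^2)^2 - cos(y)^5 + 143*cos(y)^3 - 61*cos(y)^2 - 492*cos(y) + 359)/((cos(y) - 3)^3*(cos(y) - 2)^3)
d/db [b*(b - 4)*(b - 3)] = 3*b^2 - 14*b + 12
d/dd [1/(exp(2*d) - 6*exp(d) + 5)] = 2*(3 - exp(d))*exp(d)/(exp(2*d) - 6*exp(d) + 5)^2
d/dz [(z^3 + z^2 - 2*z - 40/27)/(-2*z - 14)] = (-z^3 - 11*z^2 - 7*z + 169/27)/(z^2 + 14*z + 49)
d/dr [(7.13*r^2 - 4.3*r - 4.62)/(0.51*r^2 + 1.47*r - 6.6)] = (12.6741*r^2 - 89.4036*r + 35.1714)/(0.2601*r^4 + 1.4994*r^3 - 4.5711*r^2 - 19.404*r + 43.56)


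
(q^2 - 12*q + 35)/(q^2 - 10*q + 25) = (q - 7)/(q - 5)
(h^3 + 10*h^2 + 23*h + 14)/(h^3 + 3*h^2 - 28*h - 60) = (h^2 + 8*h + 7)/(h^2 + h - 30)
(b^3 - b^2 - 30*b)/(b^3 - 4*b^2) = (b^2 - b - 30)/(b*(b - 4))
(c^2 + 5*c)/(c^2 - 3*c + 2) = c*(c + 5)/(c^2 - 3*c + 2)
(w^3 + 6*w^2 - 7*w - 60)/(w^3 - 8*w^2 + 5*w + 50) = (w^3 + 6*w^2 - 7*w - 60)/(w^3 - 8*w^2 + 5*w + 50)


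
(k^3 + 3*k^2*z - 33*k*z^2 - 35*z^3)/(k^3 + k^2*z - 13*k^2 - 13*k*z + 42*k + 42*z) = (k^2 + 2*k*z - 35*z^2)/(k^2 - 13*k + 42)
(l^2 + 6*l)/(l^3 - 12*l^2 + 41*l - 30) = l*(l + 6)/(l^3 - 12*l^2 + 41*l - 30)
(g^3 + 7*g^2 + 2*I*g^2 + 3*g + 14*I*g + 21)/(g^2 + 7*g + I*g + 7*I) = (g^2 + 2*I*g + 3)/(g + I)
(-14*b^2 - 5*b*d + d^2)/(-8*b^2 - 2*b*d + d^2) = (7*b - d)/(4*b - d)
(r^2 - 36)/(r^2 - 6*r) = (r + 6)/r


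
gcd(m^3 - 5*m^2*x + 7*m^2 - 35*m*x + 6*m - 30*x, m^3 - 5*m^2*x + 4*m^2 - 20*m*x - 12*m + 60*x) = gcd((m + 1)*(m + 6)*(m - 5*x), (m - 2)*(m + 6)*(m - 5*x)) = -m^2 + 5*m*x - 6*m + 30*x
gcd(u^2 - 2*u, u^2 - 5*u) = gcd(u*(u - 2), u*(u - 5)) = u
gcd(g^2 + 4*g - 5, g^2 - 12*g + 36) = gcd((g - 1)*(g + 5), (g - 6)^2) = 1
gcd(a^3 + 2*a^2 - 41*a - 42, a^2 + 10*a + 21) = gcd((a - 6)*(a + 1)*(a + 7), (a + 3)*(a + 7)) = a + 7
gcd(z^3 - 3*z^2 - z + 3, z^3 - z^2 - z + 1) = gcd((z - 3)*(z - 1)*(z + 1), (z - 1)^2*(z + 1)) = z^2 - 1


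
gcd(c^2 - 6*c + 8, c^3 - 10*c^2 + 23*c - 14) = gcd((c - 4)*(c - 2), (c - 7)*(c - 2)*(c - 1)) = c - 2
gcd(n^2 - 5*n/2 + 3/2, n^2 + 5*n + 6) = 1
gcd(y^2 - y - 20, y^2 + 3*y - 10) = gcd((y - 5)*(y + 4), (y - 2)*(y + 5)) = 1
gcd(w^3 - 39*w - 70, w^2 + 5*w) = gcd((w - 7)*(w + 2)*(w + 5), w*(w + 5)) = w + 5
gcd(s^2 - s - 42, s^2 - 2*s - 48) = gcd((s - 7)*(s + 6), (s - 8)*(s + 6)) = s + 6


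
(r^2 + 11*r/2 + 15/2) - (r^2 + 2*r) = 7*r/2 + 15/2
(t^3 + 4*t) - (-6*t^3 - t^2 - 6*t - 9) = 7*t^3 + t^2 + 10*t + 9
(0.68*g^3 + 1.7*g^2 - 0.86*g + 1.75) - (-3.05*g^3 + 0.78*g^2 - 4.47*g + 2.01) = 3.73*g^3 + 0.92*g^2 + 3.61*g - 0.26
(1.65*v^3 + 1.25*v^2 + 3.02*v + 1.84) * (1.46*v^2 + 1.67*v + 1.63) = 2.409*v^5 + 4.5805*v^4 + 9.1862*v^3 + 9.7673*v^2 + 7.9954*v + 2.9992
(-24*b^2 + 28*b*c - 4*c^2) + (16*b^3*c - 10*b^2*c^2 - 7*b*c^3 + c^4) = 16*b^3*c - 10*b^2*c^2 - 24*b^2 - 7*b*c^3 + 28*b*c + c^4 - 4*c^2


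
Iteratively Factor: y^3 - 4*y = (y - 2)*(y^2 + 2*y) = (y - 2)*(y + 2)*(y)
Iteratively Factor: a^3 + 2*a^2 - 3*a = (a + 3)*(a^2 - a) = a*(a + 3)*(a - 1)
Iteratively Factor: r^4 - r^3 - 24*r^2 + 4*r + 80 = (r - 5)*(r^3 + 4*r^2 - 4*r - 16) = (r - 5)*(r + 2)*(r^2 + 2*r - 8) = (r - 5)*(r - 2)*(r + 2)*(r + 4)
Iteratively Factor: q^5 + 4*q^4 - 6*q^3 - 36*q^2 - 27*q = (q + 1)*(q^4 + 3*q^3 - 9*q^2 - 27*q) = (q + 1)*(q + 3)*(q^3 - 9*q) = (q + 1)*(q + 3)^2*(q^2 - 3*q) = (q - 3)*(q + 1)*(q + 3)^2*(q)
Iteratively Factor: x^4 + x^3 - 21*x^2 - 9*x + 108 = (x + 4)*(x^3 - 3*x^2 - 9*x + 27) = (x - 3)*(x + 4)*(x^2 - 9) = (x - 3)*(x + 3)*(x + 4)*(x - 3)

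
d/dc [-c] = -1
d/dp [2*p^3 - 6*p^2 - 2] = 6*p*(p - 2)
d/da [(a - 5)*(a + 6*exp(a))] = a + (a - 5)*(6*exp(a) + 1) + 6*exp(a)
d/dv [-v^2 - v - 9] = -2*v - 1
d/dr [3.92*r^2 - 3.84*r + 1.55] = 7.84*r - 3.84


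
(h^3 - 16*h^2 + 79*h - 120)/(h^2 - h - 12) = (-h^3 + 16*h^2 - 79*h + 120)/(-h^2 + h + 12)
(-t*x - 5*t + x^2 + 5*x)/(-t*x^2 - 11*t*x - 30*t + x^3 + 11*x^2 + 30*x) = 1/(x + 6)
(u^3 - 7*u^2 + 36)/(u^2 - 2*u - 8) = (u^2 - 9*u + 18)/(u - 4)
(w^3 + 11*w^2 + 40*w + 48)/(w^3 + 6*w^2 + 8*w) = (w^2 + 7*w + 12)/(w*(w + 2))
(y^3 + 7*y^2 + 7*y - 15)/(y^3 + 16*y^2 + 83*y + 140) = (y^2 + 2*y - 3)/(y^2 + 11*y + 28)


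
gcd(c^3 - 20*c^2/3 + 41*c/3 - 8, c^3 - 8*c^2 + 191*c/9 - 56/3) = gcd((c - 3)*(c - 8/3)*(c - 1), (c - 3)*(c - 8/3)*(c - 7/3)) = c^2 - 17*c/3 + 8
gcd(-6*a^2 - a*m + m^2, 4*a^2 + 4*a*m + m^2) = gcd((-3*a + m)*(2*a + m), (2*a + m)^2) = 2*a + m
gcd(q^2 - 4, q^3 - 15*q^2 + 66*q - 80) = q - 2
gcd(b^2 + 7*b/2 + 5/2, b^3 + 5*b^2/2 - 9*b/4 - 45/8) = b + 5/2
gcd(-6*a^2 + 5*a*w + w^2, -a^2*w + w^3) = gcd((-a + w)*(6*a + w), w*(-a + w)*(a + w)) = -a + w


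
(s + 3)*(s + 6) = s^2 + 9*s + 18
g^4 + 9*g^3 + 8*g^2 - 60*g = g*(g - 2)*(g + 5)*(g + 6)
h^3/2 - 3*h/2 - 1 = (h/2 + 1/2)*(h - 2)*(h + 1)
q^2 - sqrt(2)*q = q*(q - sqrt(2))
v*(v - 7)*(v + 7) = v^3 - 49*v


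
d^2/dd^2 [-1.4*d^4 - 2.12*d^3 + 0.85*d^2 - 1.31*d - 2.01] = -16.8*d^2 - 12.72*d + 1.7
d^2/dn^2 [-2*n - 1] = 0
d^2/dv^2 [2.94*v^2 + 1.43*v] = 5.88000000000000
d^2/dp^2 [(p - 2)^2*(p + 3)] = 6*p - 2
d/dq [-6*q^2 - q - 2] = -12*q - 1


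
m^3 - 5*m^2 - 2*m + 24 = (m - 4)*(m - 3)*(m + 2)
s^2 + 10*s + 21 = (s + 3)*(s + 7)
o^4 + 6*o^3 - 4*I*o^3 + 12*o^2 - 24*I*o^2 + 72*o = o*(o + 6)*(o - 6*I)*(o + 2*I)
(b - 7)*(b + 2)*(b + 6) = b^3 + b^2 - 44*b - 84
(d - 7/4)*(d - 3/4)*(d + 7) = d^3 + 9*d^2/2 - 259*d/16 + 147/16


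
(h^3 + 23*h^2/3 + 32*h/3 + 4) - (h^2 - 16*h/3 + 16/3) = h^3 + 20*h^2/3 + 16*h - 4/3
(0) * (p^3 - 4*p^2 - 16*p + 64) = 0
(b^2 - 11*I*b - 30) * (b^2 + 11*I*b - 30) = b^4 + 61*b^2 + 900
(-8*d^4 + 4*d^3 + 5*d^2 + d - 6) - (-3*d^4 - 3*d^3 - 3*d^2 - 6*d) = -5*d^4 + 7*d^3 + 8*d^2 + 7*d - 6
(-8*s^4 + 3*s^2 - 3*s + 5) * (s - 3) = -8*s^5 + 24*s^4 + 3*s^3 - 12*s^2 + 14*s - 15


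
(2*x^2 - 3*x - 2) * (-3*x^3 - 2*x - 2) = -6*x^5 + 9*x^4 + 2*x^3 + 2*x^2 + 10*x + 4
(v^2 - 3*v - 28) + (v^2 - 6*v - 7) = 2*v^2 - 9*v - 35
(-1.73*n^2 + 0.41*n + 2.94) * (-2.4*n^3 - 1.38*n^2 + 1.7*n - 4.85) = 4.152*n^5 + 1.4034*n^4 - 10.5628*n^3 + 5.0303*n^2 + 3.0095*n - 14.259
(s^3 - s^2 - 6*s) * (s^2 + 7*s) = s^5 + 6*s^4 - 13*s^3 - 42*s^2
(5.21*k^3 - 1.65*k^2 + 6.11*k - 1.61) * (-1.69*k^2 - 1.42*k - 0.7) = -8.8049*k^5 - 4.6097*k^4 - 11.6299*k^3 - 4.8003*k^2 - 1.9908*k + 1.127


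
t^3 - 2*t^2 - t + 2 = (t - 2)*(t - 1)*(t + 1)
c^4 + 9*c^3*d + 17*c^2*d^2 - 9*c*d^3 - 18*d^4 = (c - d)*(c + d)*(c + 3*d)*(c + 6*d)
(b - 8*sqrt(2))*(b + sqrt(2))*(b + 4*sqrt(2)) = b^3 - 3*sqrt(2)*b^2 - 72*b - 64*sqrt(2)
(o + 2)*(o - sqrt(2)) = o^2 - sqrt(2)*o + 2*o - 2*sqrt(2)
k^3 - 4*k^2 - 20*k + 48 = (k - 6)*(k - 2)*(k + 4)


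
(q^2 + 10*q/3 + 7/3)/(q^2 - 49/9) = 3*(q + 1)/(3*q - 7)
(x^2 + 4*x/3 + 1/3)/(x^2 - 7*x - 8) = (x + 1/3)/(x - 8)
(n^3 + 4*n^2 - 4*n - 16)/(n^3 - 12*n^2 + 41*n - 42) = (n^2 + 6*n + 8)/(n^2 - 10*n + 21)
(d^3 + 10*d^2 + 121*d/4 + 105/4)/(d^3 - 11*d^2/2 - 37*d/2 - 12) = (2*d^2 + 17*d + 35)/(2*(d^2 - 7*d - 8))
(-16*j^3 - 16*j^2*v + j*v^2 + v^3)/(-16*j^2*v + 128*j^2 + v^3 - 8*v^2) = (j + v)/(v - 8)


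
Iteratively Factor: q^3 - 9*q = (q - 3)*(q^2 + 3*q) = q*(q - 3)*(q + 3)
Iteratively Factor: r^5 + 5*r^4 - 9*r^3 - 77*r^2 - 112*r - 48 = (r + 1)*(r^4 + 4*r^3 - 13*r^2 - 64*r - 48) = (r + 1)^2*(r^3 + 3*r^2 - 16*r - 48) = (r + 1)^2*(r + 4)*(r^2 - r - 12) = (r + 1)^2*(r + 3)*(r + 4)*(r - 4)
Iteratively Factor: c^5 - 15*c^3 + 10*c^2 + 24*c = (c)*(c^4 - 15*c^2 + 10*c + 24) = c*(c - 3)*(c^3 + 3*c^2 - 6*c - 8) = c*(c - 3)*(c + 4)*(c^2 - c - 2) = c*(c - 3)*(c + 1)*(c + 4)*(c - 2)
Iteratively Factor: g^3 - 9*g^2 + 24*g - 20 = (g - 2)*(g^2 - 7*g + 10) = (g - 2)^2*(g - 5)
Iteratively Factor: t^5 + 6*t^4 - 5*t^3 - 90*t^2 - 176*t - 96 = (t + 2)*(t^4 + 4*t^3 - 13*t^2 - 64*t - 48) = (t + 2)*(t + 3)*(t^3 + t^2 - 16*t - 16) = (t - 4)*(t + 2)*(t + 3)*(t^2 + 5*t + 4) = (t - 4)*(t + 1)*(t + 2)*(t + 3)*(t + 4)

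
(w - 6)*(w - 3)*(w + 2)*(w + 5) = w^4 - 2*w^3 - 35*w^2 + 36*w + 180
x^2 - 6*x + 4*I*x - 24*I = (x - 6)*(x + 4*I)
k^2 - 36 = (k - 6)*(k + 6)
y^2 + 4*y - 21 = (y - 3)*(y + 7)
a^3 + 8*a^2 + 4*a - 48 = (a - 2)*(a + 4)*(a + 6)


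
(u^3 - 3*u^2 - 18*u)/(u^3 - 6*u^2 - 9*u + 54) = u/(u - 3)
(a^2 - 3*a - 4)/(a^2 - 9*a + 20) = (a + 1)/(a - 5)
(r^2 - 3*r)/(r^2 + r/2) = 2*(r - 3)/(2*r + 1)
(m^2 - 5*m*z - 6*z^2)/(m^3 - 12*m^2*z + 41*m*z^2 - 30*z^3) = (m + z)/(m^2 - 6*m*z + 5*z^2)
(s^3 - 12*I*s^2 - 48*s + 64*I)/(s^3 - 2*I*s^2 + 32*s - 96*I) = (s - 4*I)/(s + 6*I)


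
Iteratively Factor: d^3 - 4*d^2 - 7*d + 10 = (d - 5)*(d^2 + d - 2) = (d - 5)*(d - 1)*(d + 2)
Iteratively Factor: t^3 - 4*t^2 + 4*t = (t - 2)*(t^2 - 2*t) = (t - 2)^2*(t)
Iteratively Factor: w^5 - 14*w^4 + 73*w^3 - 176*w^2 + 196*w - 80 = (w - 2)*(w^4 - 12*w^3 + 49*w^2 - 78*w + 40) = (w - 5)*(w - 2)*(w^3 - 7*w^2 + 14*w - 8) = (w - 5)*(w - 4)*(w - 2)*(w^2 - 3*w + 2) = (w - 5)*(w - 4)*(w - 2)^2*(w - 1)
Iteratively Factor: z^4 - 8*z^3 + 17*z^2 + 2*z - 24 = (z - 3)*(z^3 - 5*z^2 + 2*z + 8) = (z - 3)*(z - 2)*(z^2 - 3*z - 4) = (z - 4)*(z - 3)*(z - 2)*(z + 1)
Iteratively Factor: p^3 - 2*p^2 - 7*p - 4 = (p + 1)*(p^2 - 3*p - 4) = (p + 1)^2*(p - 4)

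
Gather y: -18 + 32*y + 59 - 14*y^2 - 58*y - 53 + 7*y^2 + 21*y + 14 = -7*y^2 - 5*y + 2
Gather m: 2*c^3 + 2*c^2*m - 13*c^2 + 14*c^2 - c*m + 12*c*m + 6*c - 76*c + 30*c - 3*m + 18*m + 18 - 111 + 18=2*c^3 + c^2 - 40*c + m*(2*c^2 + 11*c + 15) - 75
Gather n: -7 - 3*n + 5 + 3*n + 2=0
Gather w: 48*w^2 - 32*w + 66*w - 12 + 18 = 48*w^2 + 34*w + 6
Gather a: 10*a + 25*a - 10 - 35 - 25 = 35*a - 70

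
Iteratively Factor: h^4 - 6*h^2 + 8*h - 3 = (h - 1)*(h^3 + h^2 - 5*h + 3) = (h - 1)^2*(h^2 + 2*h - 3) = (h - 1)^2*(h + 3)*(h - 1)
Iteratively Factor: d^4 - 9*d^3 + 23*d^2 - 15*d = (d - 1)*(d^3 - 8*d^2 + 15*d) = d*(d - 1)*(d^2 - 8*d + 15) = d*(d - 3)*(d - 1)*(d - 5)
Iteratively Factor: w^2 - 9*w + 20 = (w - 5)*(w - 4)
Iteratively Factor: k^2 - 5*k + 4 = (k - 4)*(k - 1)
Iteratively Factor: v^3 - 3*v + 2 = (v - 1)*(v^2 + v - 2) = (v - 1)*(v + 2)*(v - 1)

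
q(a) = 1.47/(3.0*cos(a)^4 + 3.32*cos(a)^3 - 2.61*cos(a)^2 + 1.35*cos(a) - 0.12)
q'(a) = 1.47*(12.0*sin(a)*cos(a)^3 + 9.96*sin(a)*cos(a)^2 - 5.22*sin(a)*cos(a) + 1.35*sin(a))/(3.0*cos(a)^4 + 3.32*cos(a)^3 - 2.61*cos(a)^2 + 1.35*cos(a) - 0.12)^2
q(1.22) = 6.93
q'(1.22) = 37.36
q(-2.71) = -0.37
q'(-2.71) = -0.21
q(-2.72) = -0.37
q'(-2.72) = -0.20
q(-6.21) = 0.30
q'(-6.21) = 0.08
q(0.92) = 1.67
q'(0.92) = 6.78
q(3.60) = -0.38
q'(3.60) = -0.23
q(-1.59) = -10.01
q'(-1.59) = -99.00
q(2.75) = -0.36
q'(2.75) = 0.18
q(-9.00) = -0.37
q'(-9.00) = -0.20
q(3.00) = -0.34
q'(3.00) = 0.05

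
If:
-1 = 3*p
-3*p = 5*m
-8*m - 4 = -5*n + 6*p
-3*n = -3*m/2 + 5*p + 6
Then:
No Solution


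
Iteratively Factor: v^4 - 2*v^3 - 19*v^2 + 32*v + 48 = (v + 1)*(v^3 - 3*v^2 - 16*v + 48) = (v - 4)*(v + 1)*(v^2 + v - 12) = (v - 4)*(v - 3)*(v + 1)*(v + 4)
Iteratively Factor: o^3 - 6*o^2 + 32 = (o - 4)*(o^2 - 2*o - 8) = (o - 4)^2*(o + 2)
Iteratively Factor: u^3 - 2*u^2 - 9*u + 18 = (u - 3)*(u^2 + u - 6) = (u - 3)*(u + 3)*(u - 2)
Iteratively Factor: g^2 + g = (g + 1)*(g)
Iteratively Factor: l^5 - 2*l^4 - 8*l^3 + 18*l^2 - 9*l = (l)*(l^4 - 2*l^3 - 8*l^2 + 18*l - 9) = l*(l + 3)*(l^3 - 5*l^2 + 7*l - 3) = l*(l - 1)*(l + 3)*(l^2 - 4*l + 3) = l*(l - 3)*(l - 1)*(l + 3)*(l - 1)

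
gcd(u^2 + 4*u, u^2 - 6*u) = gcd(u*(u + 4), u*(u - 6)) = u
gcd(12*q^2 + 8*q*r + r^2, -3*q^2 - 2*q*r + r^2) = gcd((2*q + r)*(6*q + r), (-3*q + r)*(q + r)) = 1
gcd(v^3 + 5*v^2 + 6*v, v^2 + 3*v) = v^2 + 3*v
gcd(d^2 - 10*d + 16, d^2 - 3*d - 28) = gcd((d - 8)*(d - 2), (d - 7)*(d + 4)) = 1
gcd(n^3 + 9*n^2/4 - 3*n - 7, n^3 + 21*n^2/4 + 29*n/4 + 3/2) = n + 2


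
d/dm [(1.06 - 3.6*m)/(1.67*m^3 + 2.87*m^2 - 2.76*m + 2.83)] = (12.024*m^3 + 5.0214*m^2 - 6.0844*m - 7.2624)/(2.7889*m^6 + 9.5858*m^5 - 0.981499999999999*m^4 - 6.3902*m^3 + 23.8618*m^2 - 15.6216*m + 8.0089)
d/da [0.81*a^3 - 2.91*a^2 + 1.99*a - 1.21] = 2.43*a^2 - 5.82*a + 1.99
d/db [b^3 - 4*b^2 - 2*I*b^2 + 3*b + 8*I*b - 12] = 3*b^2 - 8*b - 4*I*b + 3 + 8*I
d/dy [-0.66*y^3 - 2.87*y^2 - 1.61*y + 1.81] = -1.98*y^2 - 5.74*y - 1.61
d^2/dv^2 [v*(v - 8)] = 2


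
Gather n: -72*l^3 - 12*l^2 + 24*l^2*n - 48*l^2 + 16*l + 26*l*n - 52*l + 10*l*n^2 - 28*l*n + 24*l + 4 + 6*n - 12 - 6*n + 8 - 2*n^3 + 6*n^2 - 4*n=-72*l^3 - 60*l^2 - 12*l - 2*n^3 + n^2*(10*l + 6) + n*(24*l^2 - 2*l - 4)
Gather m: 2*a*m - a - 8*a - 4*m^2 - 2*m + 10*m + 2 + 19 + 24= -9*a - 4*m^2 + m*(2*a + 8) + 45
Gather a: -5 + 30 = 25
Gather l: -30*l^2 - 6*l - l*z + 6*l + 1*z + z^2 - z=-30*l^2 - l*z + z^2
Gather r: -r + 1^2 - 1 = -r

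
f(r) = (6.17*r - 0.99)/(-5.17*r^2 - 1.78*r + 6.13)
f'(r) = (6.17*r - 0.99)*(10.34*r + 1.78)/(-5.17*r^2 - 1.78*r + 6.13)^2 + 6.17/(-5.17*r^2 - 1.78*r + 6.13) = (31.8989*r^2 - 10.2366*r + 36.0599)/(26.7289*r^4 + 18.4052*r^3 - 60.2158*r^2 - 21.8228*r + 37.5769)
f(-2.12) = 1.06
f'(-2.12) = 1.13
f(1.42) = -1.14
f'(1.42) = 1.84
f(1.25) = -1.61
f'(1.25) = 4.20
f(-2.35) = 0.85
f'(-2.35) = 0.71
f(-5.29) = 0.26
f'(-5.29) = 0.06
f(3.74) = -0.30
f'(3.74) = 0.08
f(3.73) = -0.30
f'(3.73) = 0.08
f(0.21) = 0.06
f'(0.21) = 1.16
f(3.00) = -0.38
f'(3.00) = 0.14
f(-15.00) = 0.08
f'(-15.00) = 0.01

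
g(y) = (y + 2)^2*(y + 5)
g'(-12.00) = 240.00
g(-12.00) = -700.00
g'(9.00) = 429.00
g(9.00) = 1694.00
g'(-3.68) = -1.61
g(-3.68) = 3.73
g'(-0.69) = 13.01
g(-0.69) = 7.40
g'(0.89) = 42.40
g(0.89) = 49.19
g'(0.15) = 26.77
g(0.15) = 23.81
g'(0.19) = 27.53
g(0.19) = 24.89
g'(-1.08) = 8.06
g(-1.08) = 3.32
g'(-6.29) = 29.47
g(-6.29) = -23.74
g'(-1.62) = 2.71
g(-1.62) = 0.49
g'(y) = (y + 2)^2 + (y + 5)*(2*y + 4)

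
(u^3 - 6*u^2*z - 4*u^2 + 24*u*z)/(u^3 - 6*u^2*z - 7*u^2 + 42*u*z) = (u - 4)/(u - 7)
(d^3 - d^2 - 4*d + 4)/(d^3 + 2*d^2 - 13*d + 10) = (d + 2)/(d + 5)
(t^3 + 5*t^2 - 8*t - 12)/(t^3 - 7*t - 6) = (t^2 + 4*t - 12)/(t^2 - t - 6)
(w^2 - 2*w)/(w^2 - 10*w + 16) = w/(w - 8)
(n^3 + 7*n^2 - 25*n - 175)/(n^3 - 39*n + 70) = (n + 5)/(n - 2)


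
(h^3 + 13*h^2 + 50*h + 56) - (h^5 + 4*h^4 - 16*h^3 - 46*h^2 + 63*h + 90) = -h^5 - 4*h^4 + 17*h^3 + 59*h^2 - 13*h - 34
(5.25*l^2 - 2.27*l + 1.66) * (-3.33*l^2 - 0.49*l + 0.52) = -17.4825*l^4 + 4.9866*l^3 - 1.6855*l^2 - 1.9938*l + 0.8632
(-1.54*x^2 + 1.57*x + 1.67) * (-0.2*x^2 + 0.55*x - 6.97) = 0.308*x^4 - 1.161*x^3 + 11.2633*x^2 - 10.0244*x - 11.6399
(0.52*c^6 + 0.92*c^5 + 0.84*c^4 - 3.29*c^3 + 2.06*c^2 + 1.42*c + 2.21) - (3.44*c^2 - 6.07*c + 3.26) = 0.52*c^6 + 0.92*c^5 + 0.84*c^4 - 3.29*c^3 - 1.38*c^2 + 7.49*c - 1.05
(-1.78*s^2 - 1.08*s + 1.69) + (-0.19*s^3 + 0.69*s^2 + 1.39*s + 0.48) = -0.19*s^3 - 1.09*s^2 + 0.31*s + 2.17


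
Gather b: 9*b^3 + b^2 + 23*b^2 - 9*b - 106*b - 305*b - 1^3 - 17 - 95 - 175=9*b^3 + 24*b^2 - 420*b - 288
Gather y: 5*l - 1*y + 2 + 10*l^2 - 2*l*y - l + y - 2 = 10*l^2 - 2*l*y + 4*l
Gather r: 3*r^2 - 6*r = 3*r^2 - 6*r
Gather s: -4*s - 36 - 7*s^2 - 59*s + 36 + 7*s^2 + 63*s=0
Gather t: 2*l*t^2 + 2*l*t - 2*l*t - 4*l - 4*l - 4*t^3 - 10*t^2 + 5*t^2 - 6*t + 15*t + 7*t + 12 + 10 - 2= -8*l - 4*t^3 + t^2*(2*l - 5) + 16*t + 20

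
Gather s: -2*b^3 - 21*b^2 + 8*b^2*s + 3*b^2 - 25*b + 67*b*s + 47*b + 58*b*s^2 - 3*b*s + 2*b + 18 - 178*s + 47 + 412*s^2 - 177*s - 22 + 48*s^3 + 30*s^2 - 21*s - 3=-2*b^3 - 18*b^2 + 24*b + 48*s^3 + s^2*(58*b + 442) + s*(8*b^2 + 64*b - 376) + 40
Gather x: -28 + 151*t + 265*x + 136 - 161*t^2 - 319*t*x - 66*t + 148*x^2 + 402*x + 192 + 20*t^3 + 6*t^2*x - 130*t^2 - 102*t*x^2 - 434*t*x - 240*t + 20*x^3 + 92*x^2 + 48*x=20*t^3 - 291*t^2 - 155*t + 20*x^3 + x^2*(240 - 102*t) + x*(6*t^2 - 753*t + 715) + 300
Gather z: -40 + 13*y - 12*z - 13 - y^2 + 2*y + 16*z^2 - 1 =-y^2 + 15*y + 16*z^2 - 12*z - 54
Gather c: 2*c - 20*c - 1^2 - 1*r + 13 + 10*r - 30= -18*c + 9*r - 18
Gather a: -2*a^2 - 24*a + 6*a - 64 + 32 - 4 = -2*a^2 - 18*a - 36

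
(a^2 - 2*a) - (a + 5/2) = a^2 - 3*a - 5/2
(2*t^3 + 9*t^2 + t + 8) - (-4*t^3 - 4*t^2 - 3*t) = 6*t^3 + 13*t^2 + 4*t + 8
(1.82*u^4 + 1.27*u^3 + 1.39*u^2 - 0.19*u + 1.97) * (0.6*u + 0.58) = 1.092*u^5 + 1.8176*u^4 + 1.5706*u^3 + 0.6922*u^2 + 1.0718*u + 1.1426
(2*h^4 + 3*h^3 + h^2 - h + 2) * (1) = 2*h^4 + 3*h^3 + h^2 - h + 2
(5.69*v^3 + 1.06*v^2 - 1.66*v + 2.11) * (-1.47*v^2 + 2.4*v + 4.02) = -8.3643*v^5 + 12.0978*v^4 + 27.858*v^3 - 2.8245*v^2 - 1.6092*v + 8.4822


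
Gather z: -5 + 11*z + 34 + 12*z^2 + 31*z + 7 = 12*z^2 + 42*z + 36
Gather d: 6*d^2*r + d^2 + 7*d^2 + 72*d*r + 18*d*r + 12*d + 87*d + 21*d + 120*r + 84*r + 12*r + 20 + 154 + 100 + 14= d^2*(6*r + 8) + d*(90*r + 120) + 216*r + 288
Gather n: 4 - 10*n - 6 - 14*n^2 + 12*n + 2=-14*n^2 + 2*n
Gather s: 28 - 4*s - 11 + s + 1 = 18 - 3*s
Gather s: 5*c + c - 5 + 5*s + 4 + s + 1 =6*c + 6*s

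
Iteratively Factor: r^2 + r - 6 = (r - 2)*(r + 3)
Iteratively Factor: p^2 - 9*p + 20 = (p - 4)*(p - 5)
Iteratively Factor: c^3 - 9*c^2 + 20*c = (c)*(c^2 - 9*c + 20) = c*(c - 5)*(c - 4)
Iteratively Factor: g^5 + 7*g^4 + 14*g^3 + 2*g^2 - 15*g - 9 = (g + 1)*(g^4 + 6*g^3 + 8*g^2 - 6*g - 9) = (g - 1)*(g + 1)*(g^3 + 7*g^2 + 15*g + 9) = (g - 1)*(g + 1)^2*(g^2 + 6*g + 9) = (g - 1)*(g + 1)^2*(g + 3)*(g + 3)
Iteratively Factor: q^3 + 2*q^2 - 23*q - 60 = (q + 3)*(q^2 - q - 20) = (q - 5)*(q + 3)*(q + 4)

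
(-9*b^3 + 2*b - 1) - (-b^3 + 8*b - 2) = -8*b^3 - 6*b + 1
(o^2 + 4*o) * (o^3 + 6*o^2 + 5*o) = o^5 + 10*o^4 + 29*o^3 + 20*o^2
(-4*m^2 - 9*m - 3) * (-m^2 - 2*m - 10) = 4*m^4 + 17*m^3 + 61*m^2 + 96*m + 30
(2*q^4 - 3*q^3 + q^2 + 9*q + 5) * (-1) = -2*q^4 + 3*q^3 - q^2 - 9*q - 5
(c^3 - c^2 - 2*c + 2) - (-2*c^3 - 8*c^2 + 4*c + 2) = 3*c^3 + 7*c^2 - 6*c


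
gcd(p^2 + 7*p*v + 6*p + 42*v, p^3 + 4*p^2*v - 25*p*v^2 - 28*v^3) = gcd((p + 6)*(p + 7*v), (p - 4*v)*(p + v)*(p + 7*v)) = p + 7*v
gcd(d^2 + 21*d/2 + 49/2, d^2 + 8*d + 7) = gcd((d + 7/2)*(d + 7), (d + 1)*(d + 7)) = d + 7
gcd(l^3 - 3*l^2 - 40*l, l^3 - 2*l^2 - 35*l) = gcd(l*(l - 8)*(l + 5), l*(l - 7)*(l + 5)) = l^2 + 5*l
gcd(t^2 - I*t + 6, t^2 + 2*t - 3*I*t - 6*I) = t - 3*I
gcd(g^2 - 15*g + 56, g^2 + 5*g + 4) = 1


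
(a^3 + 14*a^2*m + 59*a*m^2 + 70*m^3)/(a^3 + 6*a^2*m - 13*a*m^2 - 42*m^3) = (a + 5*m)/(a - 3*m)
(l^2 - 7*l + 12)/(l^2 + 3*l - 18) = (l - 4)/(l + 6)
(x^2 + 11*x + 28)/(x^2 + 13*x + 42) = (x + 4)/(x + 6)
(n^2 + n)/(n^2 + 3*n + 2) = n/(n + 2)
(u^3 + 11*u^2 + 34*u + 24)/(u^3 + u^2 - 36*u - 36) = (u + 4)/(u - 6)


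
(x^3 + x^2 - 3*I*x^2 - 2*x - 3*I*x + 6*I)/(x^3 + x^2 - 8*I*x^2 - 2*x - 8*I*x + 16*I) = (x - 3*I)/(x - 8*I)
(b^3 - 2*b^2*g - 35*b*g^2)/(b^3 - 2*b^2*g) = (b^2 - 2*b*g - 35*g^2)/(b*(b - 2*g))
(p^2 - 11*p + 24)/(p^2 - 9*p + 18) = (p - 8)/(p - 6)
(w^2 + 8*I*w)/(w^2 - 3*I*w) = (w + 8*I)/(w - 3*I)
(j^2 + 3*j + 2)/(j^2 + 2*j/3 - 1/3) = 3*(j + 2)/(3*j - 1)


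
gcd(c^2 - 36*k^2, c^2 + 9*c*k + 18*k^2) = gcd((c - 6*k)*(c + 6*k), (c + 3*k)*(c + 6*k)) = c + 6*k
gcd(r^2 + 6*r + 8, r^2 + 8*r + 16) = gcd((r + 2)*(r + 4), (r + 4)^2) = r + 4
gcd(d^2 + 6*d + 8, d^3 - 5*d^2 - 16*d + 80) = d + 4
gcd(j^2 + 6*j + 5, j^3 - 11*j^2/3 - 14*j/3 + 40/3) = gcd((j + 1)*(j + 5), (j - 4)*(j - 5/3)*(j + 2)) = 1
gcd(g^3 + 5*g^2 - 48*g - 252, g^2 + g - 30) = g + 6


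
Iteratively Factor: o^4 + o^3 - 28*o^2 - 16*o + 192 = (o - 4)*(o^3 + 5*o^2 - 8*o - 48) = (o - 4)*(o - 3)*(o^2 + 8*o + 16) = (o - 4)*(o - 3)*(o + 4)*(o + 4)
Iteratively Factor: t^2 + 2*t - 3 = (t + 3)*(t - 1)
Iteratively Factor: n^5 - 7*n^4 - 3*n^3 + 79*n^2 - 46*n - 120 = (n + 3)*(n^4 - 10*n^3 + 27*n^2 - 2*n - 40) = (n - 5)*(n + 3)*(n^3 - 5*n^2 + 2*n + 8) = (n - 5)*(n + 1)*(n + 3)*(n^2 - 6*n + 8) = (n - 5)*(n - 2)*(n + 1)*(n + 3)*(n - 4)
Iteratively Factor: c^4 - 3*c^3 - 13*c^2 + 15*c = (c)*(c^3 - 3*c^2 - 13*c + 15) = c*(c - 1)*(c^2 - 2*c - 15) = c*(c - 1)*(c + 3)*(c - 5)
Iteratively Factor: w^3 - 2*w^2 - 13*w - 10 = (w + 1)*(w^2 - 3*w - 10) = (w - 5)*(w + 1)*(w + 2)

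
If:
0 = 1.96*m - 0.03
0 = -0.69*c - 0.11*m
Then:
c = -0.00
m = 0.02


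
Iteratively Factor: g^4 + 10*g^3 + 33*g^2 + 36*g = (g + 4)*(g^3 + 6*g^2 + 9*g) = (g + 3)*(g + 4)*(g^2 + 3*g) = g*(g + 3)*(g + 4)*(g + 3)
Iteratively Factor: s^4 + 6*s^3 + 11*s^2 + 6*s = (s + 2)*(s^3 + 4*s^2 + 3*s) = (s + 1)*(s + 2)*(s^2 + 3*s) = (s + 1)*(s + 2)*(s + 3)*(s)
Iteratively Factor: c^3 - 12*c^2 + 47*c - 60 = (c - 3)*(c^2 - 9*c + 20) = (c - 5)*(c - 3)*(c - 4)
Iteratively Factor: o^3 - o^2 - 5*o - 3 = (o + 1)*(o^2 - 2*o - 3) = (o - 3)*(o + 1)*(o + 1)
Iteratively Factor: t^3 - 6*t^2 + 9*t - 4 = (t - 4)*(t^2 - 2*t + 1) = (t - 4)*(t - 1)*(t - 1)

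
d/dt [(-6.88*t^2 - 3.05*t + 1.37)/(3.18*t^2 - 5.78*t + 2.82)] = (49.4654*t^2 - 47.5164*t - 0.682399999999999)/(10.1124*t^4 - 36.7608*t^3 + 51.3436*t^2 - 32.5992*t + 7.9524)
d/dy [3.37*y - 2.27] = 3.37000000000000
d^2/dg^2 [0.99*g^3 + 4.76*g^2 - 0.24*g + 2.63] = 5.94*g + 9.52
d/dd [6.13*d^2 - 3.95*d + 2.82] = 12.26*d - 3.95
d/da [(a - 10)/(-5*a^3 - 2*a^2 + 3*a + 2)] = 2*(5*a^3 - 74*a^2 - 20*a + 16)/(25*a^6 + 20*a^5 - 26*a^4 - 32*a^3 + a^2 + 12*a + 4)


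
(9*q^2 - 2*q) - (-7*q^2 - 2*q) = 16*q^2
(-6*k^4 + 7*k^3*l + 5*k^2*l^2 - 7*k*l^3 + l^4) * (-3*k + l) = 18*k^5 - 27*k^4*l - 8*k^3*l^2 + 26*k^2*l^3 - 10*k*l^4 + l^5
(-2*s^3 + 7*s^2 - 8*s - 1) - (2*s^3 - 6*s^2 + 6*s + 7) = -4*s^3 + 13*s^2 - 14*s - 8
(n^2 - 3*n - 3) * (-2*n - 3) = -2*n^3 + 3*n^2 + 15*n + 9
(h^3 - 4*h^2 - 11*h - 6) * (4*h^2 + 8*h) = 4*h^5 - 8*h^4 - 76*h^3 - 112*h^2 - 48*h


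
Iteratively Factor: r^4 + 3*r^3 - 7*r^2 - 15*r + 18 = (r + 3)*(r^3 - 7*r + 6) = (r - 2)*(r + 3)*(r^2 + 2*r - 3) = (r - 2)*(r + 3)^2*(r - 1)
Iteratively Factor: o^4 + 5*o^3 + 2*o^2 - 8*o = (o + 4)*(o^3 + o^2 - 2*o) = (o + 2)*(o + 4)*(o^2 - o) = o*(o + 2)*(o + 4)*(o - 1)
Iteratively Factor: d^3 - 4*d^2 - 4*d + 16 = (d - 4)*(d^2 - 4) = (d - 4)*(d + 2)*(d - 2)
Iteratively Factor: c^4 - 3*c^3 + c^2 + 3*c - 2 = (c - 1)*(c^3 - 2*c^2 - c + 2) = (c - 2)*(c - 1)*(c^2 - 1) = (c - 2)*(c - 1)^2*(c + 1)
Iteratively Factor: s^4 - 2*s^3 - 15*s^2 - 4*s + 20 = (s - 1)*(s^3 - s^2 - 16*s - 20) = (s - 5)*(s - 1)*(s^2 + 4*s + 4) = (s - 5)*(s - 1)*(s + 2)*(s + 2)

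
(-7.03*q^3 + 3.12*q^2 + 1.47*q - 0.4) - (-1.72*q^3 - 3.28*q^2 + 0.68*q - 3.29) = -5.31*q^3 + 6.4*q^2 + 0.79*q + 2.89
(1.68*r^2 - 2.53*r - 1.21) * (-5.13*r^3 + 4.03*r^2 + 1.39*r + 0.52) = -8.6184*r^5 + 19.7493*r^4 - 1.6534*r^3 - 7.5194*r^2 - 2.9975*r - 0.6292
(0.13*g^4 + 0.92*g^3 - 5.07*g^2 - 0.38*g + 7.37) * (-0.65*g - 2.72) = -0.0845*g^5 - 0.9516*g^4 + 0.7931*g^3 + 14.0374*g^2 - 3.7569*g - 20.0464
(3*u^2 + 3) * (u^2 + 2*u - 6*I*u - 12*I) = 3*u^4 + 6*u^3 - 18*I*u^3 + 3*u^2 - 36*I*u^2 + 6*u - 18*I*u - 36*I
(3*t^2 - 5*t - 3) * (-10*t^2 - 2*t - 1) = -30*t^4 + 44*t^3 + 37*t^2 + 11*t + 3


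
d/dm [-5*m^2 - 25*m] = -10*m - 25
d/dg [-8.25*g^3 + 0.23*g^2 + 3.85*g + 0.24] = -24.75*g^2 + 0.46*g + 3.85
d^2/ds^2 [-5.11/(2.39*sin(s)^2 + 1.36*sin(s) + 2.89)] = (116.755324*sin(s)^4 + 49.828632*sin(s)^3 - 306.862654*sin(s)^2 - 119.741608*sin(s) + 51.68765)/(2.39*sin(s)^2 + 1.36*sin(s) + 2.89)^3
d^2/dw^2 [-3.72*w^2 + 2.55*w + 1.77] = -7.44000000000000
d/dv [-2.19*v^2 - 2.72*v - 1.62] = -4.38*v - 2.72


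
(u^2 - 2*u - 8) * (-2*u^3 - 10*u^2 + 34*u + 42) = -2*u^5 - 6*u^4 + 70*u^3 + 54*u^2 - 356*u - 336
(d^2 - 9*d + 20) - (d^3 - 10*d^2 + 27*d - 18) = -d^3 + 11*d^2 - 36*d + 38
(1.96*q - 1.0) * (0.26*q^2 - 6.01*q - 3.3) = 0.5096*q^3 - 12.0396*q^2 - 0.458*q + 3.3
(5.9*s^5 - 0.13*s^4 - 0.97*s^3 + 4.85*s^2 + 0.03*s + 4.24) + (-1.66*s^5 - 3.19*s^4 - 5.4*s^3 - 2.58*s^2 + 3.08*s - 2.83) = 4.24*s^5 - 3.32*s^4 - 6.37*s^3 + 2.27*s^2 + 3.11*s + 1.41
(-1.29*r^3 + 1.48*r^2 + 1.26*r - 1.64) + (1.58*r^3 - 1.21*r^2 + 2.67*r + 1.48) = 0.29*r^3 + 0.27*r^2 + 3.93*r - 0.16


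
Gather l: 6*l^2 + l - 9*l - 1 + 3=6*l^2 - 8*l + 2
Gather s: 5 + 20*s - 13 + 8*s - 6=28*s - 14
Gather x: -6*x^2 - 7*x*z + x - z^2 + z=-6*x^2 + x*(1 - 7*z) - z^2 + z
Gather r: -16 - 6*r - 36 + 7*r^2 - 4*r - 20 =7*r^2 - 10*r - 72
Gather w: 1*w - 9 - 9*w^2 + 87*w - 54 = -9*w^2 + 88*w - 63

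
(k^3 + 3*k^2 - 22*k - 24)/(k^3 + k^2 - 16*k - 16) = (k + 6)/(k + 4)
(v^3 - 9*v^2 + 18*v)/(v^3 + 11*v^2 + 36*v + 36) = v*(v^2 - 9*v + 18)/(v^3 + 11*v^2 + 36*v + 36)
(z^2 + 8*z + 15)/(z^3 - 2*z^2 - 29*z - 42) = (z + 5)/(z^2 - 5*z - 14)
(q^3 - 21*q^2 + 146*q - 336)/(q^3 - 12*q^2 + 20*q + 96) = (q - 7)/(q + 2)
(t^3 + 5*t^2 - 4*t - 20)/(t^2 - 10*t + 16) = (t^2 + 7*t + 10)/(t - 8)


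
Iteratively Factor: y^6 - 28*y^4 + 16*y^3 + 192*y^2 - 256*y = (y - 4)*(y^5 + 4*y^4 - 12*y^3 - 32*y^2 + 64*y) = (y - 4)*(y + 4)*(y^4 - 12*y^2 + 16*y) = y*(y - 4)*(y + 4)*(y^3 - 12*y + 16) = y*(y - 4)*(y + 4)^2*(y^2 - 4*y + 4) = y*(y - 4)*(y - 2)*(y + 4)^2*(y - 2)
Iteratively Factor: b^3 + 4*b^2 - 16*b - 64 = (b + 4)*(b^2 - 16) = (b - 4)*(b + 4)*(b + 4)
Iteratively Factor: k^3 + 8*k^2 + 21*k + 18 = (k + 3)*(k^2 + 5*k + 6) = (k + 3)^2*(k + 2)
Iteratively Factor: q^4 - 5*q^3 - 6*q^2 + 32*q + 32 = (q + 2)*(q^3 - 7*q^2 + 8*q + 16) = (q + 1)*(q + 2)*(q^2 - 8*q + 16) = (q - 4)*(q + 1)*(q + 2)*(q - 4)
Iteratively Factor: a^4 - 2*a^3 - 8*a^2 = (a)*(a^3 - 2*a^2 - 8*a) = a*(a + 2)*(a^2 - 4*a) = a^2*(a + 2)*(a - 4)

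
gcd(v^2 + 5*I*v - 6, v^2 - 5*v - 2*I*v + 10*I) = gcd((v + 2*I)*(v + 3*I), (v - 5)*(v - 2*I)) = 1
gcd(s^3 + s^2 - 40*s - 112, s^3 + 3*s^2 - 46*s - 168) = s^2 - 3*s - 28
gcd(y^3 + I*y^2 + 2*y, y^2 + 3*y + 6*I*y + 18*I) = 1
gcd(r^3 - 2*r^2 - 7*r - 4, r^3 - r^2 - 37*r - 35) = r + 1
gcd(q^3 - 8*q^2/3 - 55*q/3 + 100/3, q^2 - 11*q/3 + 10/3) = q - 5/3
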